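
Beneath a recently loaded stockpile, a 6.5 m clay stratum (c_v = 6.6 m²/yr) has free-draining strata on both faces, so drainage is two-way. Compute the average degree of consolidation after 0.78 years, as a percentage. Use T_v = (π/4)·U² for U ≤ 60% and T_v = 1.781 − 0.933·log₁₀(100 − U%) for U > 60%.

Drainage path length: H_d = H/2 = 3.25 m (double drainage).
T_v = c_v·t/H_d² = 6.6×0.78/3.25² = 0.48738.
T_v = 0.48738 corresponds to the U > 60% branch:
U = 1 − 10^((1.781 − T_v)/0.933)/100 = 0.7565

U ≈ 75.6 %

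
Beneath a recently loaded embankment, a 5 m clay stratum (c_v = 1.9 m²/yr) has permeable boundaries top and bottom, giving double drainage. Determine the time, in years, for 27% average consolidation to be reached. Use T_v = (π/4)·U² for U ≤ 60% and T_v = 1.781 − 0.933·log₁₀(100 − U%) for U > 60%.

Drainage path length: H_d = H/2 = 2.5 m (double drainage).
U ≤ 60%: T_v = (π/4)·U² = (π/4)×0.27² = 0.057256.
t = T_v·H_d²/c_v = 0.057256×2.5²/1.9 = 0.1883 years.

t ≈ 0.188 years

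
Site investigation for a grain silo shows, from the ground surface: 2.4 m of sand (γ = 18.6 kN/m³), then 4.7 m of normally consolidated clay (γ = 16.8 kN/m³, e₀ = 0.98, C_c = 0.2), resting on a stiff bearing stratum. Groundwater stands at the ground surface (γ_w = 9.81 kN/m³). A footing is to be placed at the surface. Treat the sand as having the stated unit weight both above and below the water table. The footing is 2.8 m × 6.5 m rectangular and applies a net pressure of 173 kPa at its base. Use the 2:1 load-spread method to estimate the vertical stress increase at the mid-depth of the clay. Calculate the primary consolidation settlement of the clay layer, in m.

Mid-depth of clay below the ground surface: z = 2.4 + 4.7/2 = 4.75 m.
Total vertical stress at mid-clay: σ_v = 18.6×2.4 + 16.8×2.35 = 84.12 kPa.
Pore pressure: u = 9.81×(4.75 − 0) = 46.598 kPa.
Initial effective stress: σ'_0 = σ_v − u = 84.12 − 46.598 = 37.522 kPa.
Stress increase at mid-clay by the 2:1 spreading method:
Δσ = qBL/((B+z)(L+z)) = 173×2.8×6.5/((2.8+4.75)(6.5+4.75)) = 37.07 kPa
Final effective stress: σ'_f = σ'_0 + Δσ = 37.522 + 37.07 = 74.592 kPa.
Normally consolidated clay, so the full stress increment lies on the virgin compression line:
S_c = C_c·H/(1+e₀)·log₁₀(σ'_f/σ'_0) = 0.2×4.7/(1+0.98)×log₁₀(74.592/37.522)
    = 0.47475 × 0.29841 = 0.1417 m

S_c ≈ 0.142 m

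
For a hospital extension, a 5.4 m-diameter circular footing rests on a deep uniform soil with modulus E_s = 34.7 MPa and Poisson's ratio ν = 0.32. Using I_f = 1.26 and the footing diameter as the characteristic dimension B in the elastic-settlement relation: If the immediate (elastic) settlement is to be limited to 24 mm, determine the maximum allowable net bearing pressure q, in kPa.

q ≈ 136 kPa

E_s = 34.7 MPa = 34700 kPa.
S_e = q·B·(1−ν²)/E_s · I_f  ⇒  q = S_e·E_s / (B·(1−ν²)·I_f).
q = 0.024 × 34700 / (5.4 × 0.8976 × 1.26) = 136.4 kPa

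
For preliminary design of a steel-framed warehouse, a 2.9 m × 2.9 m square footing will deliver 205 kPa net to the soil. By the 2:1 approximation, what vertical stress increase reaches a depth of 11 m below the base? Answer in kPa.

Δσ_z ≈ 8.92 kPa

By the 2:1 method the load spreads at 1 horizontal : 2 vertical, so at depth z the loaded area has grown by z in each plan dimension:
Δσ = qBL/((B+z)(L+z)) = 205×2.9×2.9/((2.9+11)(2.9+11)) = 8.9232 kPa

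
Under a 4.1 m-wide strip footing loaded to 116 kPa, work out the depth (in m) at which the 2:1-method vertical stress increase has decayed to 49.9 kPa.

z ≈ 5.43 m

2:1 spreading — at depth z the loaded area has grown by z in each plan dimension:
qB/(B+z) = Δσ_z ⇒ z = qB/Δσ_z − B = 116×4.1/49.9 − 4.1 = 5.431 m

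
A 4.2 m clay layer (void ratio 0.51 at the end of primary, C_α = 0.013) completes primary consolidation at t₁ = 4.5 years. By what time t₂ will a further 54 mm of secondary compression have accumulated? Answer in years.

S_s = C_α·H/(1+e_p)·log₁₀(t₂/t₁) ⇒ log₁₀(t₂/t₁) = S_s·(1+e_p)/(C_α·H).
log₁₀(t₂/t₁) = 0.054 × (1+0.51) / (0.013×4.2) = 1.493
t₂ = t₁ × 10^1.493 = 4.5 × 31.15 = 140.2 years

t₂ ≈ 140 years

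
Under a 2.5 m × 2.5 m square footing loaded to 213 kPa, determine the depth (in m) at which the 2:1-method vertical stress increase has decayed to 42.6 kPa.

2:1 spreading — at depth z the loaded area has grown by z in each plan dimension:
qB²/(B+z)² = Δσ_z ⇒ z = B(√(q/Δσ_z) − 1) = 2.5×(√(213/42.6) − 1) = 3.09 m

z ≈ 3.09 m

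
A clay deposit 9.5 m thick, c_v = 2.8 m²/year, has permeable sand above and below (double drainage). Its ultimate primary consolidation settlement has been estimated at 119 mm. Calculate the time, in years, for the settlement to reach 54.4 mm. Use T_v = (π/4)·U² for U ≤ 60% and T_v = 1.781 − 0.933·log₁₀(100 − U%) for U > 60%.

Drainage path length: H_d = H/2 = 4.75 m (double drainage).
U = S(t)/S_ult = 54.4/119 = 0.4571.
U ≤ 60%: T_v = (π/4)·U² = (π/4)×0.45714² = 0.16413.
t = T_v·H_d²/c_v = 0.16413×4.75²/2.8 = 1.323 years.

t ≈ 1.32 years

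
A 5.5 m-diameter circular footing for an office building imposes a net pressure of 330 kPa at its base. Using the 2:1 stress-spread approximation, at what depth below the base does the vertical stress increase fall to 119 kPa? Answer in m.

2:1 spreading — at depth z the loaded area has grown by z in each plan dimension:
qD²/(D+z)² = Δσ_z ⇒ z = D(√(q/Δσ_z) − 1) = 5.5×(√(330/119) − 1) = 3.659 m

z ≈ 3.66 m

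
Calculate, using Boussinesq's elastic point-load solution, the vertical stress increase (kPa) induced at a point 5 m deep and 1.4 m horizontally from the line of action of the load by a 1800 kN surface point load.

Δσ_z ≈ 28.5 kPa

Boussinesq vertical stress below a point load on an elastic half-space:
Δσ_z = 3P/(2πz²) · [1 + (r/z)²]^(−5/2)
r/z = 1.4/5 = 0.28; [1+(r/z)²]^(−5/2) = 0.82804.
Δσ_z = 3×1800/(2π×5²) × 0.82804 = 34.377 × 0.82804 = 28.47 kPa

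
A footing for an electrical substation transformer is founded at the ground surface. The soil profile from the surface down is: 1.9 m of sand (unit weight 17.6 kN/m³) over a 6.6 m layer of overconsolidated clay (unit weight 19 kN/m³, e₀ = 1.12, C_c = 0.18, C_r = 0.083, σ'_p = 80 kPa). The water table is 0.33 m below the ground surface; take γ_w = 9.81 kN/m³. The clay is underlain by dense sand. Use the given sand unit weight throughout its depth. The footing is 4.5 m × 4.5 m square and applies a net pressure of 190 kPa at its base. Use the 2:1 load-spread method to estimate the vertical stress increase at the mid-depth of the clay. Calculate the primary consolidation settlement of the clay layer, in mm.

Mid-depth of clay below the ground surface: z = 1.9 + 6.6/2 = 5.2 m.
Total vertical stress at mid-clay: σ_v = 17.6×1.9 + 19×3.3 = 96.14 kPa.
Pore pressure: u = 9.81×(5.2 − 0.33) = 47.775 kPa.
Initial effective stress: σ'_0 = σ_v − u = 96.14 − 47.775 = 48.365 kPa.
Stress increase at mid-clay by the 2:1 spreading method:
Δσ = qBL/((B+z)(L+z)) = 190×4.5×4.5/((4.5+5.2)(4.5+5.2)) = 40.892 kPa
Final effective stress: σ'_f = 48.365 + 40.892 = 89.257 kPa.
σ'_f = 89.257 > σ'_p = 80 kPa, so the stress path crosses the preconsolidation pressure — recompression up to σ'_p, then virgin compression beyond:
S_c = H/(1+e₀)·[C_r·log₁₀(σ'_p/σ'_0) + C_c·log₁₀(σ'_f/σ'_p)]
    = 6.6/2.12 × [0.083×log₁₀(80/48.365) + 0.18×log₁₀(89.257/80)]
    = 3.1132 × [0.01814 + 0.0085594] = 0.08312 m

S_c ≈ 83.1 mm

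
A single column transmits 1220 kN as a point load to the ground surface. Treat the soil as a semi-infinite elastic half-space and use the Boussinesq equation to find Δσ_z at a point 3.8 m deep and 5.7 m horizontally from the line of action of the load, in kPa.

Δσ_z ≈ 2.12 kPa

Boussinesq vertical stress below a point load on an elastic half-space:
Δσ_z = 3P/(2πz²) · [1 + (r/z)²]^(−5/2)
r/z = 5.7/3.8 = 1.5; [1+(r/z)²]^(−5/2) = 0.052516.
Δσ_z = 3×1220/(2π×3.8²) × 0.052516 = 40.34 × 0.052516 = 2.118 kPa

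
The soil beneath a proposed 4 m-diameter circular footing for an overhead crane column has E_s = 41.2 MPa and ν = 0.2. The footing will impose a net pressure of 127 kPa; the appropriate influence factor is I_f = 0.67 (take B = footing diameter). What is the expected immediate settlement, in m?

Immediate (elastic) settlement: S_e = q·B·(1−ν²)/E_s · I_f.
E_s = 41.2 MPa = 41200 kPa.
S_e = 127 × 4 × (1 − 0.2²) / 41200 × 0.67
    = 127 × 4 × 0.96 / 41200 × 0.67
    = 0.007931 m

S_e ≈ 0.00793 m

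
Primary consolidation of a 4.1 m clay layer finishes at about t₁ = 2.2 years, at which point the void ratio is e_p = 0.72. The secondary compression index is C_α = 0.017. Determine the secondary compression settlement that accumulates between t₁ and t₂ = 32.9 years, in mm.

Secondary compression: S_s = C_α·H/(1+e_p)·log₁₀(t₂/t₁)
S_s = 0.017×4.1/(1+0.72)×log₁₀(32.9/2.2)
    = 0.04052 × 1.175 = 0.04761 m

S_s ≈ 47.6 mm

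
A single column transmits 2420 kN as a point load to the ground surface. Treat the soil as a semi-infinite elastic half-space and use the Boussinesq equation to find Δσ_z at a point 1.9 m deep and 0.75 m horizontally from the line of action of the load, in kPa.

Δσ_z ≈ 223 kPa

Boussinesq vertical stress below a point load on an elastic half-space:
Δσ_z = 3P/(2πz²) · [1 + (r/z)²]^(−5/2)
r/z = 0.75/1.9 = 0.39474; [1+(r/z)²]^(−5/2) = 0.69627.
Δσ_z = 3×2420/(2π×1.9²) × 0.69627 = 320.07 × 0.69627 = 222.9 kPa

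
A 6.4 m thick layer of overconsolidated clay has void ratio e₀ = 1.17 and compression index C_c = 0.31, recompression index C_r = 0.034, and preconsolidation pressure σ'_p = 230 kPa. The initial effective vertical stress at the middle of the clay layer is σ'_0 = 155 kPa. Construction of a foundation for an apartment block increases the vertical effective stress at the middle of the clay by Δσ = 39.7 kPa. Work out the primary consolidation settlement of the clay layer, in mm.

S_c ≈ 9.93 mm

Final effective stress: σ'_f = 155 + 39.7 = 194.7 kPa.
σ'_f = 194.7 ≤ σ'_p = 230 kPa, so the clay remains overconsolidated and only the recompression index applies:
S_c = C_r·H/(1+e₀)·log₁₀(σ'_f/σ'_0) = 0.034×6.4/2.17×log₁₀(194.7/155)
    = 0.10028 × 0.099034 = 0.009931 m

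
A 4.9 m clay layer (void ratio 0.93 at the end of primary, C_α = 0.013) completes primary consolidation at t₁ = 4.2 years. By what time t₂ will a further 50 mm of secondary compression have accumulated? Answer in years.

S_s = C_α·H/(1+e_p)·log₁₀(t₂/t₁) ⇒ log₁₀(t₂/t₁) = S_s·(1+e_p)/(C_α·H).
log₁₀(t₂/t₁) = 0.05 × (1+0.93) / (0.013×4.9) = 1.515
t₂ = t₁ × 10^1.515 = 4.2 × 32.73 = 137.5 years

t₂ ≈ 137 years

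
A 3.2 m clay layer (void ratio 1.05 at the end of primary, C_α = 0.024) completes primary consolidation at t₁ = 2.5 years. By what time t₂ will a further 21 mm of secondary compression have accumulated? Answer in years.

S_s = C_α·H/(1+e_p)·log₁₀(t₂/t₁) ⇒ log₁₀(t₂/t₁) = S_s·(1+e_p)/(C_α·H).
log₁₀(t₂/t₁) = 0.021 × (1+1.05) / (0.024×3.2) = 0.5605
t₂ = t₁ × 10^0.5605 = 2.5 × 3.635 = 9.088 years

t₂ ≈ 9.09 years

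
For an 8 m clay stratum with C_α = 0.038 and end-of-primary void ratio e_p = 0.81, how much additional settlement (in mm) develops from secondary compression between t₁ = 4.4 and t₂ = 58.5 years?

S_s ≈ 189 mm

Secondary compression: S_s = C_α·H/(1+e_p)·log₁₀(t₂/t₁)
S_s = 0.038×8/(1+0.81)×log₁₀(58.5/4.4)
    = 0.168 × 1.124 = 0.1887 m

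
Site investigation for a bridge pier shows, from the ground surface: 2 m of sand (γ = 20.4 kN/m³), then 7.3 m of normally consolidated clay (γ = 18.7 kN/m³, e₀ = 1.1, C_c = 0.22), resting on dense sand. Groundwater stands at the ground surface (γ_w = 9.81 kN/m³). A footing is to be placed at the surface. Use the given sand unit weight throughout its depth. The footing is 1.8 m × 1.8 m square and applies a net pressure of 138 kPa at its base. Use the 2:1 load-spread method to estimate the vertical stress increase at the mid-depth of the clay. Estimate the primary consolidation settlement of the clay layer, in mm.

Mid-depth of clay below the ground surface: z = 2 + 7.3/2 = 5.65 m.
Total vertical stress at mid-clay: σ_v = 20.4×2 + 18.7×3.65 = 109.05 kPa.
Pore pressure: u = 9.81×(5.65 − 0) = 55.427 kPa.
Initial effective stress: σ'_0 = σ_v − u = 109.05 − 55.427 = 53.623 kPa.
Stress increase at mid-clay by the 2:1 spreading method:
Δσ = qBL/((B+z)(L+z)) = 138×1.8×1.8/((1.8+5.65)(1.8+5.65)) = 8.0559 kPa
Final effective stress: σ'_f = σ'_0 + Δσ = 53.623 + 8.0559 = 61.679 kPa.
Normally consolidated clay, so the full stress increment lies on the virgin compression line:
S_c = C_c·H/(1+e₀)·log₁₀(σ'_f/σ'_0) = 0.22×7.3/(1+1.1)×log₁₀(61.679/53.623)
    = 0.76476 × 0.060786 = 0.04649 m

S_c ≈ 46.5 mm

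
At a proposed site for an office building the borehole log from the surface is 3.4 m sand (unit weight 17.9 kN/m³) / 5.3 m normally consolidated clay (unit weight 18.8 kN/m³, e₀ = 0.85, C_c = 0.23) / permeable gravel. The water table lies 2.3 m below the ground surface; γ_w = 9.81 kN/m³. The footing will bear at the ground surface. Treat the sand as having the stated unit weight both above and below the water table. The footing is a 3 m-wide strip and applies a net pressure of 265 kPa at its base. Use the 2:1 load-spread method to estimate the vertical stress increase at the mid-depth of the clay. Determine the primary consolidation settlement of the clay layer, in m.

S_c ≈ 0.224 m

Mid-depth of clay below the ground surface: z = 3.4 + 5.3/2 = 6.05 m.
Total vertical stress at mid-clay: σ_v = 17.9×3.4 + 18.8×2.65 = 110.68 kPa.
Pore pressure: u = 9.81×(6.05 − 2.3) = 36.788 kPa.
Initial effective stress: σ'_0 = σ_v − u = 110.68 − 36.788 = 73.892 kPa.
Stress increase at mid-clay by the 2:1 spreading method:
Δσ = qB/(B+z) = 265×3/(3+6.05) = 87.845 kPa
Final effective stress: σ'_f = σ'_0 + Δσ = 73.892 + 87.845 = 161.74 kPa.
Normally consolidated clay, so the full stress increment lies on the virgin compression line:
S_c = C_c·H/(1+e₀)·log₁₀(σ'_f/σ'_0) = 0.23×5.3/(1+0.85)×log₁₀(161.74/73.892)
    = 0.65892 × 0.34022 = 0.2242 m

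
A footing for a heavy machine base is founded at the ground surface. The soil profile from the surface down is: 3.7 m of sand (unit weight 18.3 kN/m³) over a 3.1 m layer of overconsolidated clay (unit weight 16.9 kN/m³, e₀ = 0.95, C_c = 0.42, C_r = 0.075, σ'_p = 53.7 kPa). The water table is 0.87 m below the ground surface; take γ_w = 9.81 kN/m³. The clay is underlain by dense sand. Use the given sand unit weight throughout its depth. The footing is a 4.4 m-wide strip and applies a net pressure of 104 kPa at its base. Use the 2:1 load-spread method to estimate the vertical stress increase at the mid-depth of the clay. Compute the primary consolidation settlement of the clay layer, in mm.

S_c ≈ 178 mm

Mid-depth of clay below the ground surface: z = 3.7 + 3.1/2 = 5.25 m.
Total vertical stress at mid-clay: σ_v = 18.3×3.7 + 16.9×1.55 = 93.905 kPa.
Pore pressure: u = 9.81×(5.25 − 0.87) = 42.968 kPa.
Initial effective stress: σ'_0 = σ_v − u = 93.905 − 42.968 = 50.937 kPa.
Stress increase at mid-clay by the 2:1 spreading method:
Δσ = qB/(B+z) = 104×4.4/(4.4+5.25) = 47.42 kPa
Final effective stress: σ'_f = 50.937 + 47.42 = 98.357 kPa.
σ'_f = 98.357 > σ'_p = 53.7 kPa, so the stress path crosses the preconsolidation pressure — recompression up to σ'_p, then virgin compression beyond:
S_c = H/(1+e₀)·[C_r·log₁₀(σ'_p/σ'_0) + C_c·log₁₀(σ'_f/σ'_p)]
    = 3.1/1.95 × [0.075×log₁₀(53.7/50.937) + 0.42×log₁₀(98.357/53.7)]
    = 1.5897 × [0.0017206 + 0.11039] = 0.1782 m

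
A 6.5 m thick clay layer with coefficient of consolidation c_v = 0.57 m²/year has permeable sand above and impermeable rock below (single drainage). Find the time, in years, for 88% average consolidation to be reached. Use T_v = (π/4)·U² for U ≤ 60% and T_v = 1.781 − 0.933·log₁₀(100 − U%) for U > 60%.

t ≈ 57.4 years

Drainage path length: H_d = H = 6.5 m (single drainage).
U > 60%: T_v = 1.781 − 0.933·log₁₀(100 − 88) = 0.77412.
t = T_v·H_d²/c_v = 0.77412×6.5²/0.57 = 57.38 years.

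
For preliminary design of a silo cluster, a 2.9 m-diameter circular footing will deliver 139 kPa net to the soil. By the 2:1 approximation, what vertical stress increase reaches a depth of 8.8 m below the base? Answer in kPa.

Δσ_z ≈ 8.54 kPa

By the 2:1 method the load spreads at 1 horizontal : 2 vertical, so at depth z the loaded area has grown by z in each plan dimension:
Δσ ≈ qD²/(D+z)² = 139×2.9²/(2.9+8.8)² = 8.5396 kPa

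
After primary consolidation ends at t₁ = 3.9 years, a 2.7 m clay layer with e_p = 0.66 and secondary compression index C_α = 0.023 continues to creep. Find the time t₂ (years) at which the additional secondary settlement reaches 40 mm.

t₂ ≈ 45.7 years

S_s = C_α·H/(1+e_p)·log₁₀(t₂/t₁) ⇒ log₁₀(t₂/t₁) = S_s·(1+e_p)/(C_α·H).
log₁₀(t₂/t₁) = 0.04 × (1+0.66) / (0.023×2.7) = 1.069
t₂ = t₁ × 10^1.069 = 3.9 × 11.73 = 45.74 years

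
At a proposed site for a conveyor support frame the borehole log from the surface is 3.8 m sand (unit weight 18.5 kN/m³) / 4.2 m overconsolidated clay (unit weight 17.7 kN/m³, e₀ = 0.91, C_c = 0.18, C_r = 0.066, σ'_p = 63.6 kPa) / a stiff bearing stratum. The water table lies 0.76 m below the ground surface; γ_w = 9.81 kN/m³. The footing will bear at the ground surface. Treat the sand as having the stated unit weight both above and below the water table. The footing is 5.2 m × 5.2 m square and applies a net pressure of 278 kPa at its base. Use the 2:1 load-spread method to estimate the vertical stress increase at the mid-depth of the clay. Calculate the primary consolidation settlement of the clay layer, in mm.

S_c ≈ 113 mm

Mid-depth of clay below the ground surface: z = 3.8 + 4.2/2 = 5.9 m.
Total vertical stress at mid-clay: σ_v = 18.5×3.8 + 17.7×2.1 = 107.47 kPa.
Pore pressure: u = 9.81×(5.9 − 0.76) = 50.423 kPa.
Initial effective stress: σ'_0 = σ_v − u = 107.47 − 50.423 = 57.047 kPa.
Stress increase at mid-clay by the 2:1 spreading method:
Δσ = qBL/((B+z)(L+z)) = 278×5.2×5.2/((5.2+5.9)(5.2+5.9)) = 61.011 kPa
Final effective stress: σ'_f = 57.047 + 61.011 = 118.06 kPa.
σ'_f = 118.06 > σ'_p = 63.6 kPa, so the stress path crosses the preconsolidation pressure — recompression up to σ'_p, then virgin compression beyond:
S_c = H/(1+e₀)·[C_r·log₁₀(σ'_p/σ'_0) + C_c·log₁₀(σ'_f/σ'_p)]
    = 4.2/1.91 × [0.066×log₁₀(63.6/57.047) + 0.18×log₁₀(118.06/63.6)]
    = 2.199 × [0.0031168 + 0.048356] = 0.1132 m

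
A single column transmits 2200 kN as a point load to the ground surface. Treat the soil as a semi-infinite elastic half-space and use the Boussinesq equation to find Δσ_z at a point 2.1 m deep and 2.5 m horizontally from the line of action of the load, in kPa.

Δσ_z ≈ 26.2 kPa

Boussinesq vertical stress below a point load on an elastic half-space:
Δσ_z = 3P/(2πz²) · [1 + (r/z)²]^(−5/2)
r/z = 2.5/2.1 = 1.1905; [1+(r/z)²]^(−5/2) = 0.11008.
Δσ_z = 3×2200/(2π×2.1²) × 0.11008 = 238.19 × 0.11008 = 26.22 kPa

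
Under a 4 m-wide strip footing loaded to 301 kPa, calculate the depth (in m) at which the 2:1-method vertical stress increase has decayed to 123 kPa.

2:1 spreading — at depth z the loaded area has grown by z in each plan dimension:
qB/(B+z) = Δσ_z ⇒ z = qB/Δσ_z − B = 301×4/123 − 4 = 5.789 m

z ≈ 5.79 m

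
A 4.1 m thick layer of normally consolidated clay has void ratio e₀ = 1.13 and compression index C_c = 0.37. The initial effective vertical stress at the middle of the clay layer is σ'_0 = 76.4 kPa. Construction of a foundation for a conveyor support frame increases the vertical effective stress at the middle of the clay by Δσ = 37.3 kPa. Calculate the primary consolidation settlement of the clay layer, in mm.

S_c ≈ 123 mm

Final effective stress: σ'_f = σ'_0 + Δσ = 76.4 + 37.3 = 113.7 kPa.
Normally consolidated clay, so the full stress increment lies on the virgin compression line:
S_c = C_c·H/(1+e₀)·log₁₀(σ'_f/σ'_0) = 0.37×4.1/(1+1.13)×log₁₀(113.7/76.4)
    = 0.71221 × 0.17267 = 0.123 m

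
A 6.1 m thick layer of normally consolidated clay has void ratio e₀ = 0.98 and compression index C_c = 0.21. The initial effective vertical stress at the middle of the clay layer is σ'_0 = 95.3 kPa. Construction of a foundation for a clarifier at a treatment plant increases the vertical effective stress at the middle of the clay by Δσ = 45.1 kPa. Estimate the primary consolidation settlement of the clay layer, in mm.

S_c ≈ 109 mm

Final effective stress: σ'_f = σ'_0 + Δσ = 95.3 + 45.1 = 140.4 kPa.
Normally consolidated clay, so the full stress increment lies on the virgin compression line:
S_c = C_c·H/(1+e₀)·log₁₀(σ'_f/σ'_0) = 0.21×6.1/(1+0.98)×log₁₀(140.4/95.3)
    = 0.64697 × 0.16827 = 0.1089 m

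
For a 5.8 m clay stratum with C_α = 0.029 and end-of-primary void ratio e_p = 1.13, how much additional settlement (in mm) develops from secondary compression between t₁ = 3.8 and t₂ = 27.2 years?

Secondary compression: S_s = C_α·H/(1+e_p)·log₁₀(t₂/t₁)
S_s = 0.029×5.8/(1+1.13)×log₁₀(27.2/3.8)
    = 0.07897 × 0.8548 = 0.0675 m

S_s ≈ 67.5 mm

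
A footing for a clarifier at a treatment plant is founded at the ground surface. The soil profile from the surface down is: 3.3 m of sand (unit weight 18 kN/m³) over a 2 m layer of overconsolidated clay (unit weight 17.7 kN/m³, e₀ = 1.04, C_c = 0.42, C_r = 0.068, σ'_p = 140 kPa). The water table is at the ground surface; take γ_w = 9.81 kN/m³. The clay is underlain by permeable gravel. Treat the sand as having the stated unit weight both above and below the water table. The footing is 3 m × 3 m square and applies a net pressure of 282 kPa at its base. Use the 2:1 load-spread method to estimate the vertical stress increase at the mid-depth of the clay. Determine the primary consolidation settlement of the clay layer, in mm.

S_c ≈ 24.9 mm

Mid-depth of clay below the ground surface: z = 3.3 + 2/2 = 4.3 m.
Total vertical stress at mid-clay: σ_v = 18×3.3 + 17.7×1 = 77.1 kPa.
Pore pressure: u = 9.81×(4.3 − 0) = 42.183 kPa.
Initial effective stress: σ'_0 = σ_v − u = 77.1 − 42.183 = 34.917 kPa.
Stress increase at mid-clay by the 2:1 spreading method:
Δσ = qBL/((B+z)(L+z)) = 282×3×3/((3+4.3)(3+4.3)) = 47.626 kPa
Final effective stress: σ'_f = 34.917 + 47.626 = 82.543 kPa.
σ'_f = 82.543 ≤ σ'_p = 140 kPa, so the clay remains overconsolidated and only the recompression index applies:
S_c = C_r·H/(1+e₀)·log₁₀(σ'_f/σ'_0) = 0.068×2/2.04×log₁₀(82.543/34.917)
    = 0.066667 × 0.37364 = 0.02491 m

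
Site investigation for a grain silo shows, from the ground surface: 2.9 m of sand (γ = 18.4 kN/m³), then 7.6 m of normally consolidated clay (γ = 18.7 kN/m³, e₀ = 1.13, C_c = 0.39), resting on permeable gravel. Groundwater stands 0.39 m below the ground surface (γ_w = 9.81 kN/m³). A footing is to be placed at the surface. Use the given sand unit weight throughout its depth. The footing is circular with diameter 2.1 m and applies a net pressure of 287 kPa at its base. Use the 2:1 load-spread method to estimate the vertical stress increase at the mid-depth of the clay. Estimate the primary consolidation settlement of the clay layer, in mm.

Mid-depth of clay below the ground surface: z = 2.9 + 7.6/2 = 6.7 m.
Total vertical stress at mid-clay: σ_v = 18.4×2.9 + 18.7×3.8 = 124.42 kPa.
Pore pressure: u = 9.81×(6.7 − 0.39) = 61.901 kPa.
Initial effective stress: σ'_0 = σ_v − u = 124.42 − 61.901 = 62.519 kPa.
Stress increase at mid-clay by the 2:1 spreading method:
Δσ ≈ qD²/(D+z)² = 287×2.1²/(2.1+6.7)² = 16.344 kPa
Final effective stress: σ'_f = σ'_0 + Δσ = 62.519 + 16.344 = 78.863 kPa.
Normally consolidated clay, so the full stress increment lies on the virgin compression line:
S_c = C_c·H/(1+e₀)·log₁₀(σ'_f/σ'_0) = 0.39×7.6/(1+1.13)×log₁₀(78.863/62.519)
    = 1.3915 × 0.10086 = 0.1403 m

S_c ≈ 140 mm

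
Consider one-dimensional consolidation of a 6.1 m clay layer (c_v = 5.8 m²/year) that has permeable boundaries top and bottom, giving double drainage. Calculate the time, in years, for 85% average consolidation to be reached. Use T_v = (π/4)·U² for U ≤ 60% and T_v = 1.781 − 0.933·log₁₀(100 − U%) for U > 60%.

t ≈ 1.1 years

Drainage path length: H_d = H/2 = 3.05 m (double drainage).
U > 60%: T_v = 1.781 − 0.933·log₁₀(100 − 85) = 0.68371.
t = T_v·H_d²/c_v = 0.68371×3.05²/5.8 = 1.097 years.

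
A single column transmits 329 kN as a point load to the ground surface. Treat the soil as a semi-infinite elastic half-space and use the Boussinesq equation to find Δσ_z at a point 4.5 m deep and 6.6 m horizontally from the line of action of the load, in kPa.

Boussinesq vertical stress below a point load on an elastic half-space:
Δσ_z = 3P/(2πz²) · [1 + (r/z)²]^(−5/2)
r/z = 6.6/4.5 = 1.4667; [1+(r/z)²]^(−5/2) = 0.056734.
Δσ_z = 3×329/(2π×4.5²) × 0.056734 = 7.7573 × 0.056734 = 0.4401 kPa

Δσ_z ≈ 0.44 kPa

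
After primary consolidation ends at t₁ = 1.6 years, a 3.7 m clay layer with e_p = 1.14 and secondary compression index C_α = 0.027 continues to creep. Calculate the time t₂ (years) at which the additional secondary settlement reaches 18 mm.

S_s = C_α·H/(1+e_p)·log₁₀(t₂/t₁) ⇒ log₁₀(t₂/t₁) = S_s·(1+e_p)/(C_α·H).
log₁₀(t₂/t₁) = 0.018 × (1+1.14) / (0.027×3.7) = 0.3856
t₂ = t₁ × 10^0.3856 = 1.6 × 2.43 = 3.888 years

t₂ ≈ 3.89 years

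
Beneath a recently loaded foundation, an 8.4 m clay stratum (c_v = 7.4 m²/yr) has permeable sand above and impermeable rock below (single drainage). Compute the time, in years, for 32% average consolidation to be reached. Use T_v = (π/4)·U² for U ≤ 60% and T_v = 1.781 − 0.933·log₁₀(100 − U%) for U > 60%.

t ≈ 0.767 years

Drainage path length: H_d = H = 8.4 m (single drainage).
U ≤ 60%: T_v = (π/4)·U² = (π/4)×0.32² = 0.080425.
t = T_v·H_d²/c_v = 0.080425×8.4²/7.4 = 0.7669 years.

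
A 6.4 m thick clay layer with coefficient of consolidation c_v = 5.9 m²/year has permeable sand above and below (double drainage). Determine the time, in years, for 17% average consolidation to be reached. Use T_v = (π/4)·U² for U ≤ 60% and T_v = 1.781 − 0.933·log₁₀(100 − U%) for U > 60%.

t ≈ 0.0394 years

Drainage path length: H_d = H/2 = 3.2 m (double drainage).
U ≤ 60%: T_v = (π/4)·U² = (π/4)×0.17² = 0.022698.
t = T_v·H_d²/c_v = 0.022698×3.2²/5.9 = 0.03939 years.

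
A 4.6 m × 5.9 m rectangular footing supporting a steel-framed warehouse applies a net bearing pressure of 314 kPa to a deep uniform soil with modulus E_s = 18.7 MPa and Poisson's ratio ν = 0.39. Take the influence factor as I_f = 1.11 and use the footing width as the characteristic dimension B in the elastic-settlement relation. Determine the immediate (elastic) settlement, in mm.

S_e ≈ 72.7 mm

Immediate (elastic) settlement: S_e = q·B·(1−ν²)/E_s · I_f.
E_s = 18.7 MPa = 18700 kPa.
S_e = 314 × 4.6 × (1 − 0.39²) / 18700 × 1.11
    = 314 × 4.6 × 0.8479 / 18700 × 1.11
    = 0.0727 m = 72.7 mm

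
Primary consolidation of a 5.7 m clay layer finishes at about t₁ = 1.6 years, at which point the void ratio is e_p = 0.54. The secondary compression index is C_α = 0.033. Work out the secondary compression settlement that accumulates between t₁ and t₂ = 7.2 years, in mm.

Secondary compression: S_s = C_α·H/(1+e_p)·log₁₀(t₂/t₁)
S_s = 0.033×5.7/(1+0.54)×log₁₀(7.2/1.6)
    = 0.1221 × 0.6532 = 0.07979 m

S_s ≈ 79.8 mm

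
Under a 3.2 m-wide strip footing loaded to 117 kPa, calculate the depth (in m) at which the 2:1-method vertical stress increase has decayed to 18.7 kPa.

z ≈ 16.8 m

2:1 spreading — at depth z the loaded area has grown by z in each plan dimension:
qB/(B+z) = Δσ_z ⇒ z = qB/Δσ_z − B = 117×3.2/18.7 − 3.2 = 16.82 m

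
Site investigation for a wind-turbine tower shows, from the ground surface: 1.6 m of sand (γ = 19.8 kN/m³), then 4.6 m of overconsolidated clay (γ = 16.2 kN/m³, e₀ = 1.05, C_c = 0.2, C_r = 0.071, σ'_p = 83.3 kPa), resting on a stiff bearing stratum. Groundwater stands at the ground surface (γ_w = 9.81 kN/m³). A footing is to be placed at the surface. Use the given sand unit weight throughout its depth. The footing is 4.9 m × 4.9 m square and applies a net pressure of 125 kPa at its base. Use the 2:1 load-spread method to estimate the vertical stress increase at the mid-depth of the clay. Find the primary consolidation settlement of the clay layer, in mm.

S_c ≈ 56.5 mm

Mid-depth of clay below the ground surface: z = 1.6 + 4.6/2 = 3.9 m.
Total vertical stress at mid-clay: σ_v = 19.8×1.6 + 16.2×2.3 = 68.94 kPa.
Pore pressure: u = 9.81×(3.9 − 0) = 38.259 kPa.
Initial effective stress: σ'_0 = σ_v − u = 68.94 − 38.259 = 30.681 kPa.
Stress increase at mid-clay by the 2:1 spreading method:
Δσ = qBL/((B+z)(L+z)) = 125×4.9×4.9/((4.9+3.9)(4.9+3.9)) = 38.756 kPa
Final effective stress: σ'_f = 30.681 + 38.756 = 69.437 kPa.
σ'_f = 69.437 ≤ σ'_p = 83.3 kPa, so the clay remains overconsolidated and only the recompression index applies:
S_c = C_r·H/(1+e₀)·log₁₀(σ'_f/σ'_0) = 0.071×4.6/2.05×log₁₀(69.437/30.681)
    = 0.15932 × 0.35472 = 0.05651 m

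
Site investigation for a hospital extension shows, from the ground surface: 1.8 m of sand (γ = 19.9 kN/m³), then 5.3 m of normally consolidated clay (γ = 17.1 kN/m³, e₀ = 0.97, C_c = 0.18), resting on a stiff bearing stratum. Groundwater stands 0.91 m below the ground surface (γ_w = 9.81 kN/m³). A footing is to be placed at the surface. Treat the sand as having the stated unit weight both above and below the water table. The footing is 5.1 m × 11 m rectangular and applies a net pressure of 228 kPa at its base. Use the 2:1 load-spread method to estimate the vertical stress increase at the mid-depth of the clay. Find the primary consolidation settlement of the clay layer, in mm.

Mid-depth of clay below the ground surface: z = 1.8 + 5.3/2 = 4.45 m.
Total vertical stress at mid-clay: σ_v = 19.9×1.8 + 17.1×2.65 = 81.135 kPa.
Pore pressure: u = 9.81×(4.45 − 0.91) = 34.727 kPa.
Initial effective stress: σ'_0 = σ_v − u = 81.135 − 34.727 = 46.408 kPa.
Stress increase at mid-clay by the 2:1 spreading method:
Δσ = qBL/((B+z)(L+z)) = 228×5.1×11/((5.1+4.45)(11+4.45)) = 86.689 kPa
Final effective stress: σ'_f = σ'_0 + Δσ = 46.408 + 86.689 = 133.1 kPa.
Normally consolidated clay, so the full stress increment lies on the virgin compression line:
S_c = C_c·H/(1+e₀)·log₁₀(σ'_f/σ'_0) = 0.18×5.3/(1+0.97)×log₁₀(133.1/46.408)
    = 0.48426 × 0.45759 = 0.2216 m

S_c ≈ 222 mm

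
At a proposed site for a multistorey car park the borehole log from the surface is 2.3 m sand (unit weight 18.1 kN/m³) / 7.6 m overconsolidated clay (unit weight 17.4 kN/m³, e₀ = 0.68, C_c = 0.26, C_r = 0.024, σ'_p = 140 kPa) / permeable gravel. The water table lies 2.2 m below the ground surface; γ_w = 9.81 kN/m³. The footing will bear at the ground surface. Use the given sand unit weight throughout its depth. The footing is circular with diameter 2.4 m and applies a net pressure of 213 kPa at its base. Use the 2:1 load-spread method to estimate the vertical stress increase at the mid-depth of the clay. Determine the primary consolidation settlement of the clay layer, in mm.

Mid-depth of clay below the ground surface: z = 2.3 + 7.6/2 = 6.1 m.
Total vertical stress at mid-clay: σ_v = 18.1×2.3 + 17.4×3.8 = 107.75 kPa.
Pore pressure: u = 9.81×(6.1 − 2.2) = 38.259 kPa.
Initial effective stress: σ'_0 = σ_v − u = 107.75 − 38.259 = 69.491 kPa.
Stress increase at mid-clay by the 2:1 spreading method:
Δσ ≈ qD²/(D+z)² = 213×2.4²/(2.4+6.1)² = 16.981 kPa
Final effective stress: σ'_f = 69.491 + 16.981 = 86.472 kPa.
σ'_f = 86.472 ≤ σ'_p = 140 kPa, so the clay remains overconsolidated and only the recompression index applies:
S_c = C_r·H/(1+e₀)·log₁₀(σ'_f/σ'_0) = 0.024×7.6/1.68×log₁₀(86.472/69.491)
    = 0.10857 × 0.094947 = 0.01031 m

S_c ≈ 10.3 mm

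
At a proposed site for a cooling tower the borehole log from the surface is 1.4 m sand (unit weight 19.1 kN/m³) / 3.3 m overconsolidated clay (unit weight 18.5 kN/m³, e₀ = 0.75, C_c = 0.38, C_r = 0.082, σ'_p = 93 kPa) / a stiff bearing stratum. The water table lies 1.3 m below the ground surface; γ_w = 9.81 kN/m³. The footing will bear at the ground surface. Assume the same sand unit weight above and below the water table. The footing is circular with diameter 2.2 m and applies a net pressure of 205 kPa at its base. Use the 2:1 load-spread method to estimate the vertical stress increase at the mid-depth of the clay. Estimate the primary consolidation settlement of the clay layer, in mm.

S_c ≈ 43 mm

Mid-depth of clay below the ground surface: z = 1.4 + 3.3/2 = 3.05 m.
Total vertical stress at mid-clay: σ_v = 19.1×1.4 + 18.5×1.65 = 57.265 kPa.
Pore pressure: u = 9.81×(3.05 − 1.3) = 17.168 kPa.
Initial effective stress: σ'_0 = σ_v − u = 57.265 − 17.168 = 40.097 kPa.
Stress increase at mid-clay by the 2:1 spreading method:
Δσ ≈ qD²/(D+z)² = 205×2.2²/(2.2+3.05)² = 35.998 kPa
Final effective stress: σ'_f = 40.097 + 35.998 = 76.095 kPa.
σ'_f = 76.095 ≤ σ'_p = 93 kPa, so the clay remains overconsolidated and only the recompression index applies:
S_c = C_r·H/(1+e₀)·log₁₀(σ'_f/σ'_0) = 0.082×3.3/1.75×log₁₀(76.095/40.097)
    = 0.15463 × 0.27824 = 0.04302 m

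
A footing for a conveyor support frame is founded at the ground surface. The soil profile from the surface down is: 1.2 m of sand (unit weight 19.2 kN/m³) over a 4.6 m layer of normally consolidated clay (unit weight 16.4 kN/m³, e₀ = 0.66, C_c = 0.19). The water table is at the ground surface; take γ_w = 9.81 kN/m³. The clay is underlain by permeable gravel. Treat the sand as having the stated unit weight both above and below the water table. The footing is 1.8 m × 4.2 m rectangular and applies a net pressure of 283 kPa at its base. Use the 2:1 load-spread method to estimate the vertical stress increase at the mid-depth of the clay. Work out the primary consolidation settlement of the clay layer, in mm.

Mid-depth of clay below the ground surface: z = 1.2 + 4.6/2 = 3.5 m.
Total vertical stress at mid-clay: σ_v = 19.2×1.2 + 16.4×2.3 = 60.76 kPa.
Pore pressure: u = 9.81×(3.5 − 0) = 34.335 kPa.
Initial effective stress: σ'_0 = σ_v − u = 60.76 − 34.335 = 26.425 kPa.
Stress increase at mid-clay by the 2:1 spreading method:
Δσ = qBL/((B+z)(L+z)) = 283×1.8×4.2/((1.8+3.5)(4.2+3.5)) = 52.425 kPa
Final effective stress: σ'_f = σ'_0 + Δσ = 26.425 + 52.425 = 78.85 kPa.
Normally consolidated clay, so the full stress increment lies on the virgin compression line:
S_c = C_c·H/(1+e₀)·log₁₀(σ'_f/σ'_0) = 0.19×4.6/(1+0.66)×log₁₀(78.85/26.425)
    = 0.52651 × 0.47479 = 0.25 m

S_c ≈ 250 mm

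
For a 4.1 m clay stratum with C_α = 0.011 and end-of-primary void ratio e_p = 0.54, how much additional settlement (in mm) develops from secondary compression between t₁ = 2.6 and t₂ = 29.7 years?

Secondary compression: S_s = C_α·H/(1+e_p)·log₁₀(t₂/t₁)
S_s = 0.011×4.1/(1+0.54)×log₁₀(29.7/2.6)
    = 0.02929 × 1.058 = 0.03098 m

S_s ≈ 31 mm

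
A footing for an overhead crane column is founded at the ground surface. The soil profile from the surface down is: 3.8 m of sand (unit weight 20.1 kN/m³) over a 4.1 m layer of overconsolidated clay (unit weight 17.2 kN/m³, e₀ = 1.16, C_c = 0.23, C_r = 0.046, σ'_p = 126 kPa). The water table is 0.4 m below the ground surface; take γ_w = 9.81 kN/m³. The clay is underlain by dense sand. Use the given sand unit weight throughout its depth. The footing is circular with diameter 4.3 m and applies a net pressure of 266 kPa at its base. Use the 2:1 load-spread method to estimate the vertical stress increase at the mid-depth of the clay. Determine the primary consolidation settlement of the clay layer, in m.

S_c ≈ 0.0227 m

Mid-depth of clay below the ground surface: z = 3.8 + 4.1/2 = 5.85 m.
Total vertical stress at mid-clay: σ_v = 20.1×3.8 + 17.2×2.05 = 111.64 kPa.
Pore pressure: u = 9.81×(5.85 − 0.4) = 53.465 kPa.
Initial effective stress: σ'_0 = σ_v − u = 111.64 − 53.465 = 58.175 kPa.
Stress increase at mid-clay by the 2:1 spreading method:
Δσ ≈ qD²/(D+z)² = 266×4.3²/(4.3+5.85)² = 47.74 kPa
Final effective stress: σ'_f = 58.175 + 47.74 = 105.91 kPa.
σ'_f = 105.91 ≤ σ'_p = 126 kPa, so the clay remains overconsolidated and only the recompression index applies:
S_c = C_r·H/(1+e₀)·log₁₀(σ'_f/σ'_0) = 0.046×4.1/2.16×log₁₀(105.91/58.175)
    = 0.087313 × 0.2602 = 0.02272 m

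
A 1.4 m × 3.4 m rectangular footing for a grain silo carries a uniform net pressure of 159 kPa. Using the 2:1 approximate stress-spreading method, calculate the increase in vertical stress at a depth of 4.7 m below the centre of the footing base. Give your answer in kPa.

By the 2:1 method the load spreads at 1 horizontal : 2 vertical, so at depth z the loaded area has grown by z in each plan dimension:
Δσ = qBL/((B+z)(L+z)) = 159×1.4×3.4/((1.4+4.7)(3.4+4.7)) = 15.318 kPa

Δσ_z ≈ 15.3 kPa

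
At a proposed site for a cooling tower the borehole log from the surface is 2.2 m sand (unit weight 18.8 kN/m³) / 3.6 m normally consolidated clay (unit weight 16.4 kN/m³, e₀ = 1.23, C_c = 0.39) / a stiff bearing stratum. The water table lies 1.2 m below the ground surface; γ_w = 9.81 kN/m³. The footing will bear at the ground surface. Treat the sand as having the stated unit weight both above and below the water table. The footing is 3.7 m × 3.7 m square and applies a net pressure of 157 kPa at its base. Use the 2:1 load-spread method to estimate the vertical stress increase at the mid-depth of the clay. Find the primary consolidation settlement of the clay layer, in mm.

Mid-depth of clay below the ground surface: z = 2.2 + 3.6/2 = 4 m.
Total vertical stress at mid-clay: σ_v = 18.8×2.2 + 16.4×1.8 = 70.88 kPa.
Pore pressure: u = 9.81×(4 − 1.2) = 27.468 kPa.
Initial effective stress: σ'_0 = σ_v − u = 70.88 − 27.468 = 43.412 kPa.
Stress increase at mid-clay by the 2:1 spreading method:
Δσ = qBL/((B+z)(L+z)) = 157×3.7×3.7/((3.7+4)(3.7+4)) = 36.251 kPa
Final effective stress: σ'_f = σ'_0 + Δσ = 43.412 + 36.251 = 79.663 kPa.
Normally consolidated clay, so the full stress increment lies on the virgin compression line:
S_c = C_c·H/(1+e₀)·log₁₀(σ'_f/σ'_0) = 0.39×3.6/(1+1.23)×log₁₀(79.663/43.412)
    = 0.6296 × 0.26365 = 0.166 m

S_c ≈ 166 mm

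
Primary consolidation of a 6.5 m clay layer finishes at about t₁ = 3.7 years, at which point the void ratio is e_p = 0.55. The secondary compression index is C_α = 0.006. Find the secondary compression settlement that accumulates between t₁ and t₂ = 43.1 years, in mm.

Secondary compression: S_s = C_α·H/(1+e_p)·log₁₀(t₂/t₁)
S_s = 0.006×6.5/(1+0.55)×log₁₀(43.1/3.7)
    = 0.02516 × 1.066 = 0.02683 m

S_s ≈ 26.8 mm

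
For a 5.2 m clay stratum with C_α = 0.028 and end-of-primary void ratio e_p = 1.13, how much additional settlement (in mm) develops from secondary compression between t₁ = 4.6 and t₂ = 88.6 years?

Secondary compression: S_s = C_α·H/(1+e_p)·log₁₀(t₂/t₁)
S_s = 0.028×5.2/(1+1.13)×log₁₀(88.6/4.6)
    = 0.06836 × 1.285 = 0.08782 m

S_s ≈ 87.8 mm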